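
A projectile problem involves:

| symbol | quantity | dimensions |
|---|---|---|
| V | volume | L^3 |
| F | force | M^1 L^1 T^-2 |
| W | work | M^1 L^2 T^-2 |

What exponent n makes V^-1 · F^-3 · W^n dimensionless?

3

Balance the M exponent: (1)·n from W, plus −(0) − 3·(1) = -3 from the rest, must sum to zero.
n − 3 = 0, so n = 3.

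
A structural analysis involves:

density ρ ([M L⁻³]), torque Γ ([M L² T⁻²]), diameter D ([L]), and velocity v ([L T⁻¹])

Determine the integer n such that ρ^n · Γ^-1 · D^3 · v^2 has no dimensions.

1

Balance the M exponent: (1)·n from ρ, plus −(1) + 3·(0) + 2·(0) = -1 from the rest, must sum to zero.
n − 1 = 0, so n = 1.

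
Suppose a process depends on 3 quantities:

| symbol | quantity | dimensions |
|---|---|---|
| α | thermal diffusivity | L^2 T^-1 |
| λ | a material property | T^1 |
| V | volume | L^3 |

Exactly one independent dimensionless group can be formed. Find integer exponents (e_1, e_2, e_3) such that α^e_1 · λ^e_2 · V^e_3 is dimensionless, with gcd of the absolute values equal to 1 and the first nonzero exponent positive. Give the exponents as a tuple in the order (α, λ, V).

L: e_1·(2) + e_2·(0) + e_3·(3) = 0
T: e_1·(-1) + e_2·(1) + e_3·(0) = 0
Solving this homogeneous linear system for the smallest-integer solution (first nonzero entry positive) gives (3, 3, -2).

(3, 3, -2)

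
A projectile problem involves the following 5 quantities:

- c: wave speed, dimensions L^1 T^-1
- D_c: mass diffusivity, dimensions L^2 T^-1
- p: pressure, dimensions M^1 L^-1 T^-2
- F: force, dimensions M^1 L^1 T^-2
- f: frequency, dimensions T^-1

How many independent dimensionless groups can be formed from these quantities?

2

There are 5 variables and 3 base dimensions (M, L, T).
The dimension matrix has rank 3.
Independent dimensionless groups: 5 − 3 = 2.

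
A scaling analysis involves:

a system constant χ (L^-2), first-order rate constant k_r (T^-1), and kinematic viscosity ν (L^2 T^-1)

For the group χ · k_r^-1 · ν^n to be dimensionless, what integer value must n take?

1

Balance the L exponent: (2)·n from ν, plus (-2) − (0) = -2 from the rest, must sum to zero.
2n − 2 = 0, so n = 1.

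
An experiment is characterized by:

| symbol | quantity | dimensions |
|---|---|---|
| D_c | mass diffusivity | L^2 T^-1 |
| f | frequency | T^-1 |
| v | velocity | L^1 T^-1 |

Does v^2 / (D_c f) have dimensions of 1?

yes

Sum the exponent of each base dimension across the product:
  M: −[D_c]_M − [f]_M + 2·[v]_M = −(0) − (0) + 2·(0) = 0
  L: −[D_c]_L − [f]_L + 2·[v]_L = −(2) − (0) + 2·(1) = 0
  T: −[D_c]_T − [f]_T + 2·[v]_T = −(-1) − (-1) + 2·(-1) = 0
All base exponents vanish — dimensionless.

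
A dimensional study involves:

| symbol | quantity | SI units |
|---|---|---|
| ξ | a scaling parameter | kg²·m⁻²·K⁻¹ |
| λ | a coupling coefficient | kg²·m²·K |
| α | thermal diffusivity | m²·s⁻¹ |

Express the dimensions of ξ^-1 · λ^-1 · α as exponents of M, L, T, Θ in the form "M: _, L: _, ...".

Collect each base-dimension exponent across the product:
  M: −(2) − (2) + (0) = -4
  L: −(-2) − (2) + (2) = 2
  T: −(0) − (0) + (-1) = -1
  Θ: −(-1) − (1) + (0) = 0
So the dimensions are [M⁻⁴ L² T⁻¹].

M: -4, L: 2, T: -1, Θ: 0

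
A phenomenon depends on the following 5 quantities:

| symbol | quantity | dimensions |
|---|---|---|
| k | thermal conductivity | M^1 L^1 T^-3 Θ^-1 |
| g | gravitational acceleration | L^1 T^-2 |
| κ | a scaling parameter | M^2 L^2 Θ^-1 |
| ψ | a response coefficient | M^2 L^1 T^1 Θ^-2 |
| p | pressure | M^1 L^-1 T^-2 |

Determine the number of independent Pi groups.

1

There are 5 variables and 4 base dimensions (M, L, T, Θ).
The dimension matrix has rank 4.
Independent dimensionless groups: 5 − 4 = 1.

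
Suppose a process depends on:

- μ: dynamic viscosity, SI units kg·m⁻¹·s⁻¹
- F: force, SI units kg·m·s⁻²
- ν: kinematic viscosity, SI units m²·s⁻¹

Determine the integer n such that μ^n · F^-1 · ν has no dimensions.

1

Balance the M exponent: (1)·n from μ, plus −(1) + (0) = -1 from the rest, must sum to zero.
n − 1 = 0, so n = 1.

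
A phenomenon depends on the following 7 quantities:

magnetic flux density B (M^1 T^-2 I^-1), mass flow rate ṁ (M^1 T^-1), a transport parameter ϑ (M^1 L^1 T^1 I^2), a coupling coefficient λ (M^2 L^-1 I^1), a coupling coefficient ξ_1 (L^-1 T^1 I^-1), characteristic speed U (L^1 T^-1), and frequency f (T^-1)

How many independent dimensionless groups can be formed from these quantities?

3

There are 7 variables and 4 base dimensions (M, L, T, I).
The dimension matrix has rank 4.
Independent dimensionless groups: 7 − 4 = 3.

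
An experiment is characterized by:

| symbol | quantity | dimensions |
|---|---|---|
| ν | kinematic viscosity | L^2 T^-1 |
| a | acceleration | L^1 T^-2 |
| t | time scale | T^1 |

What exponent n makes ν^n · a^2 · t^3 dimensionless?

-1

Balance the L exponent: (2)·n from ν, plus 2·(1) + 3·(0) = 2 from the rest, must sum to zero.
2n + 2 = 0, so n = -1.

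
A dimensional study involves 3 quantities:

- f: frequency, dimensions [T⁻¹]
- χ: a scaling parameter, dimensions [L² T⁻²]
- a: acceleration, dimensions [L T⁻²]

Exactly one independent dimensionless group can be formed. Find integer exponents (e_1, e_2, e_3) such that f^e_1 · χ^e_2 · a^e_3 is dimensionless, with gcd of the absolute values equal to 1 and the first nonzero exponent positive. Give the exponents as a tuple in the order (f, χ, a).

L: e_1·(0) + e_2·(2) + e_3·(1) = 0
T: e_1·(-1) + e_2·(-2) + e_3·(-2) = 0
Solving this homogeneous linear system for the smallest-integer solution (first nonzero entry positive) gives (2, 1, -2).

(2, 1, -2)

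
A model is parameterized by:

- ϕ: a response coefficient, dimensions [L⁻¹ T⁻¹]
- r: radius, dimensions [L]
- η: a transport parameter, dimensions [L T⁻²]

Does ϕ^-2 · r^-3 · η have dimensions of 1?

yes

Sum the exponent of each base dimension across the product:
  L: −2·[ϕ]_L − 3·[r]_L + [η]_L = −2·(-1) − 3·(1) + (1) = 0
  T: −2·[ϕ]_T − 3·[r]_T + [η]_T = −2·(-1) − 3·(0) + (-2) = 0
All base exponents vanish — dimensionless.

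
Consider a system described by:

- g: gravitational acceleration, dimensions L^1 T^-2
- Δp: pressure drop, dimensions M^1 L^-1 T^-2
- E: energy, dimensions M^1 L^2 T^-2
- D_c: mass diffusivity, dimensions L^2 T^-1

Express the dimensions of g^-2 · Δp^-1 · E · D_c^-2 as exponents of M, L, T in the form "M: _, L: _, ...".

M: 0, L: -3, T: 6

Collect each base-dimension exponent across the product:
  M: −2·(0) − (1) + (1) − 2·(0) = 0
  L: −2·(1) − (-1) + (2) − 2·(2) = -3
  T: −2·(-2) − (-2) + (-2) − 2·(-1) = 6
So the dimensions are [L⁻³ T⁶].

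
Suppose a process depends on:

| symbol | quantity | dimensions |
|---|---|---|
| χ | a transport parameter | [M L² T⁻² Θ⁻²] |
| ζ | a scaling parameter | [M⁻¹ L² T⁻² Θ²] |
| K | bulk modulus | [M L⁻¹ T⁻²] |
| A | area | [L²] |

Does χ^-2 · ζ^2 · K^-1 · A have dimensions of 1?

Sum the exponent of each base dimension across the product:
  M: −2·[χ]_M + 2·[ζ]_M − [K]_M + [A]_M = −2·(1) + 2·(-1) − (1) + (0) = -5
  L: −2·[χ]_L + 2·[ζ]_L − [K]_L + [A]_L = −2·(2) + 2·(2) − (-1) + (2) = 3
  T: −2·[χ]_T + 2·[ζ]_T − [K]_T + [A]_T = −2·(-2) + 2·(-2) − (-2) + (0) = 2
  Θ: −2·[χ]_Θ + 2·[ζ]_Θ − [K]_Θ + [A]_Θ = −2·(-2) + 2·(2) − (0) + (0) = 8
Net dimensions [M⁻⁵ L³ T² Θ⁸] ≠ [1] — not dimensionless.

no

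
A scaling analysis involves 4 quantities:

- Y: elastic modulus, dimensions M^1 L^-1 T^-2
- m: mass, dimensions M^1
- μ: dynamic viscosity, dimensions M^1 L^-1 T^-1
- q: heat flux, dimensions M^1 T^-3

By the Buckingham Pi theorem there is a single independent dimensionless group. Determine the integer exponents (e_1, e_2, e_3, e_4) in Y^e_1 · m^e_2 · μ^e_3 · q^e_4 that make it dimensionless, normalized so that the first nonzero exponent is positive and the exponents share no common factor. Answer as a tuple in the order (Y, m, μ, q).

(3, 1, -3, -1)

M: e_1·(1) + e_2·(1) + e_3·(1) + e_4·(1) = 0
L: e_1·(-1) + e_2·(0) + e_3·(-1) + e_4·(0) = 0
T: e_1·(-2) + e_2·(0) + e_3·(-1) + e_4·(-3) = 0
Solving this homogeneous linear system for the smallest-integer solution (first nonzero entry positive) gives (3, 1, -3, -1).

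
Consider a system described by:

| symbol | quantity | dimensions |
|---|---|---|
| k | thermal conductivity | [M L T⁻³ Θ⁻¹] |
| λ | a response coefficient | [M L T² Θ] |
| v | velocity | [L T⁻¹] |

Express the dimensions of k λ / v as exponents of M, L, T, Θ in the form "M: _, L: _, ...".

M: 2, L: 1, T: 0, Θ: 0

Collect each base-dimension exponent across the product:
  M: (1) + (1) − (0) = 2
  L: (1) + (1) − (1) = 1
  T: (-3) + (2) − (-1) = 0
  Θ: (-1) + (1) − (0) = 0
So the dimensions are [M² L].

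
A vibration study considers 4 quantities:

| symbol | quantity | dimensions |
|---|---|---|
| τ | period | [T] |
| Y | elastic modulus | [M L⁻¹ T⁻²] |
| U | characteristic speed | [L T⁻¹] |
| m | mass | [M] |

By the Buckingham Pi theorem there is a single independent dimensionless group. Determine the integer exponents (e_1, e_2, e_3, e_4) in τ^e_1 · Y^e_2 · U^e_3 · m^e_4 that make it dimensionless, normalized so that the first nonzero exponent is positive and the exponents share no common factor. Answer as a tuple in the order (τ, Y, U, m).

(3, 1, 1, -1)

M: e_1·(0) + e_2·(1) + e_3·(0) + e_4·(1) = 0
L: e_1·(0) + e_2·(-1) + e_3·(1) + e_4·(0) = 0
T: e_1·(1) + e_2·(-2) + e_3·(-1) + e_4·(0) = 0
Solving this homogeneous linear system for the smallest-integer solution (first nonzero entry positive) gives (3, 1, 1, -1).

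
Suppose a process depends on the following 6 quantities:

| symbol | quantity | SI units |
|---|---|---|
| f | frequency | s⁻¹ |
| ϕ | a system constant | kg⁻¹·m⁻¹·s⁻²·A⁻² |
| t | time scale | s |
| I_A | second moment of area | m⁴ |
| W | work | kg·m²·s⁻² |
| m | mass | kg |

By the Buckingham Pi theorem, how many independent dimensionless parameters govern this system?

There are 6 variables and 4 base dimensions (M, L, T, I).
The dimension matrix has rank 4.
Independent dimensionless groups: 6 − 4 = 2.

2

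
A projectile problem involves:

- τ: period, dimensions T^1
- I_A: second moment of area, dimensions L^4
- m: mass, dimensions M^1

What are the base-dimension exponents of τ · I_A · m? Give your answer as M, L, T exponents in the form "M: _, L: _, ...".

Collect each base-dimension exponent across the product:
  M: (0) + (0) + (1) = 1
  L: (0) + (4) + (0) = 4
  T: (1) + (0) + (0) = 1
So the dimensions are [M L⁴ T].

M: 1, L: 4, T: 1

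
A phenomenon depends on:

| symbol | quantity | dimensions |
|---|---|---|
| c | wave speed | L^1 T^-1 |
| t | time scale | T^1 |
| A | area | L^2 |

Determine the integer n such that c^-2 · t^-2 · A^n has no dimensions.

1

Balance the L exponent: (2)·n from A, plus −2·(1) − 2·(0) = -2 from the rest, must sum to zero.
2n − 2 = 0, so n = 1.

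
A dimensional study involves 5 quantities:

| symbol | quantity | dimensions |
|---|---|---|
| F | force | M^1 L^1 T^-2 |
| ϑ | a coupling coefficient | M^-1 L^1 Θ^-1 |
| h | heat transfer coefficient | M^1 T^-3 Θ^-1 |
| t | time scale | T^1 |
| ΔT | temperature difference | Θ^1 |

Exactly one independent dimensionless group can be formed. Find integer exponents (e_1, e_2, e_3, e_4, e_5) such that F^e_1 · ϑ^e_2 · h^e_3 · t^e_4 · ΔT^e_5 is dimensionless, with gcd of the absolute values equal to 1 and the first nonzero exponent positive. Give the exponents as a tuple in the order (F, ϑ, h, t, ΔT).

(1, -1, -2, -4, -3)

M: e_1·(1) + e_2·(-1) + e_3·(1) + e_4·(0) + e_5·(0) = 0
L: e_1·(1) + e_2·(1) + e_3·(0) + e_4·(0) + e_5·(0) = 0
T: e_1·(-2) + e_2·(0) + e_3·(-3) + e_4·(1) + e_5·(0) = 0
Θ: e_1·(0) + e_2·(-1) + e_3·(-1) + e_4·(0) + e_5·(1) = 0
Solving this homogeneous linear system for the smallest-integer solution (first nonzero entry positive) gives (1, -1, -2, -4, -3).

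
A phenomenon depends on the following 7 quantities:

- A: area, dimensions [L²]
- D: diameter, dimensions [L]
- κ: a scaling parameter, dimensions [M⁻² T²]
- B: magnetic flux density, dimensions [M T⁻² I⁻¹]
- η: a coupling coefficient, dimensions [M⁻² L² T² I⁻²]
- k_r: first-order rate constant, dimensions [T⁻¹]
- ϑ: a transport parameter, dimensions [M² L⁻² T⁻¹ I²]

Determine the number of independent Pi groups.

There are 7 variables and 4 base dimensions (M, L, T, I).
The dimension matrix has rank 4.
Independent dimensionless groups: 7 − 4 = 3.

3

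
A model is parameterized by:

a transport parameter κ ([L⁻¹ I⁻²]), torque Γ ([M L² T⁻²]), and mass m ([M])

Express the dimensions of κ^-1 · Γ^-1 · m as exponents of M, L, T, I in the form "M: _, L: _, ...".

Collect each base-dimension exponent across the product:
  M: −(0) − (1) + (1) = 0
  L: −(-1) − (2) + (0) = -1
  T: −(0) − (-2) + (0) = 2
  I: −(-2) − (0) + (0) = 2
So the dimensions are [L⁻¹ T² I²].

M: 0, L: -1, T: 2, I: 2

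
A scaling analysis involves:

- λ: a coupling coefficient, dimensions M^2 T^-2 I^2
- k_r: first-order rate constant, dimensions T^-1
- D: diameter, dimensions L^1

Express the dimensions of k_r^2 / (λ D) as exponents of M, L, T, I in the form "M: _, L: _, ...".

Collect each base-dimension exponent across the product:
  M: −(2) + 2·(0) − (0) = -2
  L: −(0) + 2·(0) − (1) = -1
  T: −(-2) + 2·(-1) − (0) = 0
  I: −(2) + 2·(0) − (0) = -2
So the dimensions are [M⁻² L⁻¹ I⁻²].

M: -2, L: -1, T: 0, I: -2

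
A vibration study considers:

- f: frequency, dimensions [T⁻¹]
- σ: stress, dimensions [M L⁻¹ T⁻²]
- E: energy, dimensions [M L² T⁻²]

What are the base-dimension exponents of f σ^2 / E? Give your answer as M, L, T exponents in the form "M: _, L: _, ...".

Collect each base-dimension exponent across the product:
  M: (0) + 2·(1) − (1) = 1
  L: (0) + 2·(-1) − (2) = -4
  T: (-1) + 2·(-2) − (-2) = -3
So the dimensions are [M L⁻⁴ T⁻³].

M: 1, L: -4, T: -3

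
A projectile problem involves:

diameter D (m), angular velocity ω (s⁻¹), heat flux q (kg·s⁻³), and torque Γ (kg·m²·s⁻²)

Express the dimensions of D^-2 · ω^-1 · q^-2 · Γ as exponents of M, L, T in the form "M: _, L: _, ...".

M: -1, L: 0, T: 5

Collect each base-dimension exponent across the product:
  M: −2·(0) − (0) − 2·(1) + (1) = -1
  L: −2·(1) − (0) − 2·(0) + (2) = 0
  T: −2·(0) − (-1) − 2·(-3) + (-2) = 5
So the dimensions are [M⁻¹ T⁵].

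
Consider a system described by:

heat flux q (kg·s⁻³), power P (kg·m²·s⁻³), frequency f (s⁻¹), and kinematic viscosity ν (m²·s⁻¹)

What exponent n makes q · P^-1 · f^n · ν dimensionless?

-1

Balance the T exponent: (-1)·n from f, plus (-3) − (-3) + (-1) = -1 from the rest, must sum to zero.
−n − 1 = 0, so n = -1.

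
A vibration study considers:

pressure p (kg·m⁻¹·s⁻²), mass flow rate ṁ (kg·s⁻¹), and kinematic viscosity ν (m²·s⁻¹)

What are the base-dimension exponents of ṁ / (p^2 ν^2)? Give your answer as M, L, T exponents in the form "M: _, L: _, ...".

M: -1, L: -2, T: 5

Collect each base-dimension exponent across the product:
  M: −2·(1) + (1) − 2·(0) = -1
  L: −2·(-1) + (0) − 2·(2) = -2
  T: −2·(-2) + (-1) − 2·(-1) = 5
So the dimensions are [M⁻¹ L⁻² T⁵].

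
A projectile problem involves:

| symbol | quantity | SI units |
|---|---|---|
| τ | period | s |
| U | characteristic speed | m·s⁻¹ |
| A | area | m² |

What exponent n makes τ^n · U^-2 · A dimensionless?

Balance the T exponent: (1)·n from τ, plus −2·(-1) + (0) = 2 from the rest, must sum to zero.
n + 2 = 0, so n = -2.

-2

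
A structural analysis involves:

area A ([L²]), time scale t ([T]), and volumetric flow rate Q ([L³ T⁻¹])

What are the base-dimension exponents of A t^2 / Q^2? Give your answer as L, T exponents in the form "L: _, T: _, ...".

Collect each base-dimension exponent across the product:
  L: (2) + 2·(0) − 2·(3) = -4
  T: (0) + 2·(1) − 2·(-1) = 4
So the dimensions are [L⁻⁴ T⁴].

L: -4, T: 4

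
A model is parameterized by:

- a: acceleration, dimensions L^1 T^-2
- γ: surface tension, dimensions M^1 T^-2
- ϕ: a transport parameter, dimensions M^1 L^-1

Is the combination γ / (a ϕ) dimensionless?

yes

Sum the exponent of each base dimension across the product:
  M: −[a]_M + [γ]_M − [ϕ]_M = −(0) + (1) − (1) = 0
  L: −[a]_L + [γ]_L − [ϕ]_L = −(1) + (0) − (-1) = 0
  T: −[a]_T + [γ]_T − [ϕ]_T = −(-2) + (-2) − (0) = 0
All base exponents vanish — dimensionless.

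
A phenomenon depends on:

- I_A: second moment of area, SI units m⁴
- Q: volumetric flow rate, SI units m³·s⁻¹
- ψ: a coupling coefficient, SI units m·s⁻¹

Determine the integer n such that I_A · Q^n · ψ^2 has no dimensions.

Balance the L exponent: (3)·n from Q, plus (4) + 2·(1) = 6 from the rest, must sum to zero.
3n + 6 = 0, so n = -2.

-2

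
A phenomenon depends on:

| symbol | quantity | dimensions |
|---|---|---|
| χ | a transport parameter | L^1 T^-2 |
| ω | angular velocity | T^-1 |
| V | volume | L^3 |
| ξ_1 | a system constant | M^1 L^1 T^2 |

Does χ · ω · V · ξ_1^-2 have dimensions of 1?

Sum the exponent of each base dimension across the product:
  M: [χ]_M + [ω]_M + [V]_M − 2·[ξ_1]_M = (0) + (0) + (0) − 2·(1) = -2
  L: [χ]_L + [ω]_L + [V]_L − 2·[ξ_1]_L = (1) + (0) + (3) − 2·(1) = 2
  T: [χ]_T + [ω]_T + [V]_T − 2·[ξ_1]_T = (-2) + (-1) + (0) − 2·(2) = -7
Net dimensions [M⁻² L² T⁻⁷] ≠ [1] — not dimensionless.

no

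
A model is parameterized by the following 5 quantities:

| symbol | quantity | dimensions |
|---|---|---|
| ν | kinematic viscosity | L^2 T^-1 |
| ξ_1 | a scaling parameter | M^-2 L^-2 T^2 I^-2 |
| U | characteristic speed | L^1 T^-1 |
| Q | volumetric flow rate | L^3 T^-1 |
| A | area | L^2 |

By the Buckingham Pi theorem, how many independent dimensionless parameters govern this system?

2

There are 5 variables and 4 base dimensions (M, L, T, I).
The dimension matrix has rank 3 (less than 4: the dimension vectors are linearly dependent).
Independent dimensionless groups: 5 − 3 = 2.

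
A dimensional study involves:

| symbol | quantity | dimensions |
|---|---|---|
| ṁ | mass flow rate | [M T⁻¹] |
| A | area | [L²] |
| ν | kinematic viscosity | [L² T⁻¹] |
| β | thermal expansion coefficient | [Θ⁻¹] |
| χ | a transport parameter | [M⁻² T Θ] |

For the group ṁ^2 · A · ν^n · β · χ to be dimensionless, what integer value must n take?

Balance the L exponent: (2)·n from ν, plus 2·(0) + (2) + (0) + (0) = 2 from the rest, must sum to zero.
2n + 2 = 0, so n = -1.

-1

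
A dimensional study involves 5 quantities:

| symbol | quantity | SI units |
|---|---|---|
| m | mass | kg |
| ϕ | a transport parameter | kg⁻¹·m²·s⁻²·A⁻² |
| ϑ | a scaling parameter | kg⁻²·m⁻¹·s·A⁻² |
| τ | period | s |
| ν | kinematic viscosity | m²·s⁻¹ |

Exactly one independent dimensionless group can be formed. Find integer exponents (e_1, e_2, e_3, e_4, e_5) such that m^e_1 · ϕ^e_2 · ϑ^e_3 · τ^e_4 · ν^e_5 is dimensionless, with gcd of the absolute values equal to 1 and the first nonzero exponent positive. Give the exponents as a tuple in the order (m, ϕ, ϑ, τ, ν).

(2, -2, 2, -3, 3)

M: e_1·(1) + e_2·(-1) + e_3·(-2) + e_4·(0) + e_5·(0) = 0
L: e_1·(0) + e_2·(2) + e_3·(-1) + e_4·(0) + e_5·(2) = 0
T: e_1·(0) + e_2·(-2) + e_3·(1) + e_4·(1) + e_5·(-1) = 0
I: e_1·(0) + e_2·(-2) + e_3·(-2) + e_4·(0) + e_5·(0) = 0
Solving this homogeneous linear system for the smallest-integer solution (first nonzero entry positive) gives (2, -2, 2, -3, 3).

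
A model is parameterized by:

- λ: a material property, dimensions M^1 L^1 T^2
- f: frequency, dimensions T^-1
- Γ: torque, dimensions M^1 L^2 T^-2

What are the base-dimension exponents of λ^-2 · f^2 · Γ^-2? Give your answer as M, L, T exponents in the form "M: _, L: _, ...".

M: -4, L: -6, T: -2

Collect each base-dimension exponent across the product:
  M: −2·(1) + 2·(0) − 2·(1) = -4
  L: −2·(1) + 2·(0) − 2·(2) = -6
  T: −2·(2) + 2·(-1) − 2·(-2) = -2
So the dimensions are [M⁻⁴ L⁻⁶ T⁻²].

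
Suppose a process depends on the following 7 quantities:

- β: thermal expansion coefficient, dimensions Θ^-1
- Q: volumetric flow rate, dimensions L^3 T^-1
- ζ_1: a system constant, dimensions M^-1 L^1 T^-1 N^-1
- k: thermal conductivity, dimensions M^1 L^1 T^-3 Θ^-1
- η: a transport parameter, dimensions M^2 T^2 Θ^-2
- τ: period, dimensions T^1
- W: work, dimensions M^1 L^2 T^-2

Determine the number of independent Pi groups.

2

There are 7 variables and 5 base dimensions (M, L, T, Θ, N).
The dimension matrix has rank 5.
Independent dimensionless groups: 7 − 5 = 2.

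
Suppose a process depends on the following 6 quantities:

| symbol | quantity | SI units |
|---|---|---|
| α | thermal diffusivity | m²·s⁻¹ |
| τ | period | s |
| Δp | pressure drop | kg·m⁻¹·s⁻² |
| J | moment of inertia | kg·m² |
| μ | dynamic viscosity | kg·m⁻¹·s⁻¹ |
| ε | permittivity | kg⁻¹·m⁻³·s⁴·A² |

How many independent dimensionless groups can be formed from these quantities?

There are 6 variables and 4 base dimensions (M, L, T, I).
The dimension matrix has rank 4.
Independent dimensionless groups: 6 − 4 = 2.

2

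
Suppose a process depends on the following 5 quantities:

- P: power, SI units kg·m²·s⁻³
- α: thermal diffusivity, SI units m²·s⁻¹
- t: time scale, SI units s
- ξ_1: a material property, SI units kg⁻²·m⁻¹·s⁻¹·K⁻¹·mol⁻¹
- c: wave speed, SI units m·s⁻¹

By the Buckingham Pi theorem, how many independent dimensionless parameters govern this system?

1

There are 5 variables and 5 base dimensions (M, L, T, Θ, N).
The dimension matrix has rank 4 (less than 5: the dimension vectors are linearly dependent).
Independent dimensionless groups: 5 − 4 = 1.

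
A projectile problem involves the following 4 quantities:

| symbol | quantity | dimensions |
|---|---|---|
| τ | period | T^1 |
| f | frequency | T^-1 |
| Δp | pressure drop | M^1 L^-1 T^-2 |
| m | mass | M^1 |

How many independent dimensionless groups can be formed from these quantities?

There are 4 variables and 3 base dimensions (M, L, T).
The dimension matrix has rank 3.
Independent dimensionless groups: 4 − 3 = 1.

1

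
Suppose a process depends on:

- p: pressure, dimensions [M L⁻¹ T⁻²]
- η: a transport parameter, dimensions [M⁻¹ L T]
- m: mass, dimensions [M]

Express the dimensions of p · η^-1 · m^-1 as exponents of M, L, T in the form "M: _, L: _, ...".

M: 1, L: -2, T: -3

Collect each base-dimension exponent across the product:
  M: (1) − (-1) − (1) = 1
  L: (-1) − (1) − (0) = -2
  T: (-2) − (1) − (0) = -3
So the dimensions are [M L⁻² T⁻³].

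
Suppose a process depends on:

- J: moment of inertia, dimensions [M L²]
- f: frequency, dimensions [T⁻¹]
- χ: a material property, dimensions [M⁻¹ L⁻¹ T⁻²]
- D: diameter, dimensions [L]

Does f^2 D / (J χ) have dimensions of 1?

yes

Sum the exponent of each base dimension across the product:
  M: −[J]_M + 2·[f]_M − [χ]_M + [D]_M = −(1) + 2·(0) − (-1) + (0) = 0
  L: −[J]_L + 2·[f]_L − [χ]_L + [D]_L = −(2) + 2·(0) − (-1) + (1) = 0
  T: −[J]_T + 2·[f]_T − [χ]_T + [D]_T = −(0) + 2·(-1) − (-2) + (0) = 0
All base exponents vanish — dimensionless.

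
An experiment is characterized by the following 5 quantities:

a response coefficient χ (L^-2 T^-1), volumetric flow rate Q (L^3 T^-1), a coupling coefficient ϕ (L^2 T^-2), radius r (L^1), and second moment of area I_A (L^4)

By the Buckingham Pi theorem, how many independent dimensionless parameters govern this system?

3

There are 5 variables and 2 base dimensions (L, T).
The dimension matrix has rank 2.
Independent dimensionless groups: 5 − 2 = 3.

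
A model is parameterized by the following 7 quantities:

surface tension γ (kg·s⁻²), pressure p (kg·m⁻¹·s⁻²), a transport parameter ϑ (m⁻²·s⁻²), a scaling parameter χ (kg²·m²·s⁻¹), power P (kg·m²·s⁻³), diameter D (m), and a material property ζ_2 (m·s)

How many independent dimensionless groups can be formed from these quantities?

There are 7 variables and 3 base dimensions (M, L, T).
The dimension matrix has rank 3.
Independent dimensionless groups: 7 − 3 = 4.

4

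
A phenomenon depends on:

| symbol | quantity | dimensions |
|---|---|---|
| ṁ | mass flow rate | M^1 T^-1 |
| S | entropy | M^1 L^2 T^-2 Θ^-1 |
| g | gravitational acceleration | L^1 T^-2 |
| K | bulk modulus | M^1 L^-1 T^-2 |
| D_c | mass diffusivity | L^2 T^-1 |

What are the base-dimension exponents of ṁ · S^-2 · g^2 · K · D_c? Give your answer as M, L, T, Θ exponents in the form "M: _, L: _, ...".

Collect each base-dimension exponent across the product:
  M: (1) − 2·(1) + 2·(0) + (1) + (0) = 0
  L: (0) − 2·(2) + 2·(1) + (-1) + (2) = -1
  T: (-1) − 2·(-2) + 2·(-2) + (-2) + (-1) = -4
  Θ: (0) − 2·(-1) + 2·(0) + (0) + (0) = 2
So the dimensions are [L⁻¹ T⁻⁴ Θ²].

M: 0, L: -1, T: -4, Θ: 2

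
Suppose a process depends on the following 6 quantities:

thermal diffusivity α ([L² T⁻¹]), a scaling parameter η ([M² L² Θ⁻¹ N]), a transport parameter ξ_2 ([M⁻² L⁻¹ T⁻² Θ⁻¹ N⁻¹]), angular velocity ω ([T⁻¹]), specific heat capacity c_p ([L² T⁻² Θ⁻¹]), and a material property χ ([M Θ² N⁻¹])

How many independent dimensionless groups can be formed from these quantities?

There are 6 variables and 5 base dimensions (M, L, T, Θ, N).
The dimension matrix has rank 5.
Independent dimensionless groups: 6 − 5 = 1.

1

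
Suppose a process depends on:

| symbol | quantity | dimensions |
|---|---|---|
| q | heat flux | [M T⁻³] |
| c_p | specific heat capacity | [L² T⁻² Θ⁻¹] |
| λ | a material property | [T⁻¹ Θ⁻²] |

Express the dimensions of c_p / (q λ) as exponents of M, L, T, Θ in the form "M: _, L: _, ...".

Collect each base-dimension exponent across the product:
  M: −(1) + (0) − (0) = -1
  L: −(0) + (2) − (0) = 2
  T: −(-3) + (-2) − (-1) = 2
  Θ: −(0) + (-1) − (-2) = 1
So the dimensions are [M⁻¹ L² T² Θ].

M: -1, L: 2, T: 2, Θ: 1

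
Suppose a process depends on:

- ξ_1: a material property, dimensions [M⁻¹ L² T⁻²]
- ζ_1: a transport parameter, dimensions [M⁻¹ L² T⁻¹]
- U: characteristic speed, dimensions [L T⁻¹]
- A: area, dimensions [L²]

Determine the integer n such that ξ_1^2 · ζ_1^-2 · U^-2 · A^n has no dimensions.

Balance the L exponent: (2)·n from A, plus 2·(2) − 2·(2) − 2·(1) = -2 from the rest, must sum to zero.
2n − 2 = 0, so n = 1.

1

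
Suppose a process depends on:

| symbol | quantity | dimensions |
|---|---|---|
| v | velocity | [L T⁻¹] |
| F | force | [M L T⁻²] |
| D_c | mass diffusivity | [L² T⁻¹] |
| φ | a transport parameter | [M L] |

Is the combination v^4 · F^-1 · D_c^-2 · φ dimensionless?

Sum the exponent of each base dimension across the product:
  M: 4·[v]_M − [F]_M − 2·[D_c]_M + [φ]_M = 4·(0) − (1) − 2·(0) + (1) = 0
  L: 4·[v]_L − [F]_L − 2·[D_c]_L + [φ]_L = 4·(1) − (1) − 2·(2) + (1) = 0
  T: 4·[v]_T − [F]_T − 2·[D_c]_T + [φ]_T = 4·(-1) − (-2) − 2·(-1) + (0) = 0
All base exponents vanish — dimensionless.

yes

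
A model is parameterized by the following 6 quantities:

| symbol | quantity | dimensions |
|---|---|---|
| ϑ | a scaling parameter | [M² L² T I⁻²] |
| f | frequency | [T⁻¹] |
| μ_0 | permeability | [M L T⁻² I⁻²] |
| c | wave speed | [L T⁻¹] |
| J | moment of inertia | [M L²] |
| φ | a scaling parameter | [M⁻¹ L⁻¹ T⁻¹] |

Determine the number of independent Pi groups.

There are 6 variables and 4 base dimensions (M, L, T, I).
The dimension matrix has rank 4.
Independent dimensionless groups: 6 − 4 = 2.

2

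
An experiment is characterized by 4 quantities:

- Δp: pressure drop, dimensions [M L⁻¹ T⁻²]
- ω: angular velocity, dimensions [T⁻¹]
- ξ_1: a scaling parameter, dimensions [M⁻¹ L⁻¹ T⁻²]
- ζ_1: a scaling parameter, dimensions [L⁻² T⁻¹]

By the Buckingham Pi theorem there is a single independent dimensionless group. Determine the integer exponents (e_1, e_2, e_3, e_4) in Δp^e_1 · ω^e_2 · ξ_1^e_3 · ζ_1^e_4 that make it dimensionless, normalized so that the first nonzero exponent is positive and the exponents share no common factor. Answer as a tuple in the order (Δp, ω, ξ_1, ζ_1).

M: e_1·(1) + e_2·(0) + e_3·(-1) + e_4·(0) = 0
L: e_1·(-1) + e_2·(0) + e_3·(-1) + e_4·(-2) = 0
T: e_1·(-2) + e_2·(-1) + e_3·(-2) + e_4·(-1) = 0
Solving this homogeneous linear system for the smallest-integer solution (first nonzero entry positive) gives (1, -3, 1, -1).

(1, -3, 1, -1)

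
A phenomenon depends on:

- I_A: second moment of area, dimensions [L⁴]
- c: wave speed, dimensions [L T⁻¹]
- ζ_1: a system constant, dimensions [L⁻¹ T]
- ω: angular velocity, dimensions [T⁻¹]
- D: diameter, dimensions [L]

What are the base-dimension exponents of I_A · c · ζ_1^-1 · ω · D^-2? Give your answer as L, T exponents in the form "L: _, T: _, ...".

Collect each base-dimension exponent across the product:
  L: (4) + (1) − (-1) + (0) − 2·(1) = 4
  T: (0) + (-1) − (1) + (-1) − 2·(0) = -3
So the dimensions are [L⁴ T⁻³].

L: 4, T: -3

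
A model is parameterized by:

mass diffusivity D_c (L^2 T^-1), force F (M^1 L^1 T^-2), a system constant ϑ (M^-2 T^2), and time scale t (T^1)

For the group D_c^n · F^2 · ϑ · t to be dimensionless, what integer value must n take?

Balance the L exponent: (2)·n from D_c, plus 2·(1) + (0) + (0) = 2 from the rest, must sum to zero.
2n + 2 = 0, so n = -1.

-1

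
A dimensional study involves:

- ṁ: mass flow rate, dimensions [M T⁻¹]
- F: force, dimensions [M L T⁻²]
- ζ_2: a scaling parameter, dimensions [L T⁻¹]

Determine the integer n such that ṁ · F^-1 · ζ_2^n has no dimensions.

Balance the L exponent: (1)·n from ζ_2, plus (0) − (1) = -1 from the rest, must sum to zero.
n − 1 = 0, so n = 1.

1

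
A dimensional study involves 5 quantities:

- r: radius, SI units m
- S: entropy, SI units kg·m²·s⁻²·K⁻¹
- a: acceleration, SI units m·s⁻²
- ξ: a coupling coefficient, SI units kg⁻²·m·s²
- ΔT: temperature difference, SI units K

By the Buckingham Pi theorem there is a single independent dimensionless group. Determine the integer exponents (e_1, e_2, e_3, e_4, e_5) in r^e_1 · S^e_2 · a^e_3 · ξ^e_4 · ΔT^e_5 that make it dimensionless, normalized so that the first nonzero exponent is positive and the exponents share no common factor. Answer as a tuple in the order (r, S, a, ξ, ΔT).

M: e_1·(0) + e_2·(1) + e_3·(0) + e_4·(-2) + e_5·(0) = 0
L: e_1·(1) + e_2·(2) + e_3·(1) + e_4·(1) + e_5·(0) = 0
T: e_1·(0) + e_2·(-2) + e_3·(-2) + e_4·(2) + e_5·(0) = 0
Θ: e_1·(0) + e_2·(-1) + e_3·(0) + e_4·(0) + e_5·(1) = 0
Solving this homogeneous linear system for the smallest-integer solution (first nonzero entry positive) gives (4, -2, 1, -1, -2).

(4, -2, 1, -1, -2)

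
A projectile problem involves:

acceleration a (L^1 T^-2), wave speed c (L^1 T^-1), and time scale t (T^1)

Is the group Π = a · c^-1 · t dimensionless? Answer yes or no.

Sum the exponent of each base dimension across the product:
  L: [a]_L − [c]_L + [t]_L = (1) − (1) + (0) = 0
  T: [a]_T − [c]_T + [t]_T = (-2) − (-1) + (1) = 0
All base exponents vanish — dimensionless.

yes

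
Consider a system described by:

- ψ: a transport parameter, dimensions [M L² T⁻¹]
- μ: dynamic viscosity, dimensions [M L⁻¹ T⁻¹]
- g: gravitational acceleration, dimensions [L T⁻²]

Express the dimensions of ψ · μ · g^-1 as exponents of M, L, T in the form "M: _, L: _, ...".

Collect each base-dimension exponent across the product:
  M: (1) + (1) − (0) = 2
  L: (2) + (-1) − (1) = 0
  T: (-1) + (-1) − (-2) = 0
So the dimensions are [M²].

M: 2, L: 0, T: 0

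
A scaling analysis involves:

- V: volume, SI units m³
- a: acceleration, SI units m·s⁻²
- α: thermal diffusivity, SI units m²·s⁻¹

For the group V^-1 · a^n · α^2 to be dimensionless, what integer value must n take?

Balance the L exponent: (1)·n from a, plus −(3) + 2·(2) = 1 from the rest, must sum to zero.
n + 1 = 0, so n = -1.

-1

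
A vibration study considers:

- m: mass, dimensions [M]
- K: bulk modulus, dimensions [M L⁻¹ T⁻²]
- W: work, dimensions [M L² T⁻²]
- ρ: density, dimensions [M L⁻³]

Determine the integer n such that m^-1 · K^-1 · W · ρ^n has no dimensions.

1

Balance the M exponent: (1)·n from ρ, plus −(1) − (1) + (1) = -1 from the rest, must sum to zero.
n − 1 = 0, so n = 1.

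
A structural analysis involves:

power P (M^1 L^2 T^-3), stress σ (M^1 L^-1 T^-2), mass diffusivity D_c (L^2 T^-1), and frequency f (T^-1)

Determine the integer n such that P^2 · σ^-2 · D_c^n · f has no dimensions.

-3

Balance the L exponent: (2)·n from D_c, plus 2·(2) − 2·(-1) + (0) = 6 from the rest, must sum to zero.
2n + 6 = 0, so n = -3.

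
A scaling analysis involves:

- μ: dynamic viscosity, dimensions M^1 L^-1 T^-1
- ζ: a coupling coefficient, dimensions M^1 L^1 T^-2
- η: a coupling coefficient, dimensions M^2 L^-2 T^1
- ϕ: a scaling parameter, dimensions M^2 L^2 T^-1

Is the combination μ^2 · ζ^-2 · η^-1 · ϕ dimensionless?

yes

Sum the exponent of each base dimension across the product:
  M: 2·[μ]_M − 2·[ζ]_M − [η]_M + [ϕ]_M = 2·(1) − 2·(1) − (2) + (2) = 0
  L: 2·[μ]_L − 2·[ζ]_L − [η]_L + [ϕ]_L = 2·(-1) − 2·(1) − (-2) + (2) = 0
  T: 2·[μ]_T − 2·[ζ]_T − [η]_T + [ϕ]_T = 2·(-1) − 2·(-2) − (1) + (-1) = 0
All base exponents vanish — dimensionless.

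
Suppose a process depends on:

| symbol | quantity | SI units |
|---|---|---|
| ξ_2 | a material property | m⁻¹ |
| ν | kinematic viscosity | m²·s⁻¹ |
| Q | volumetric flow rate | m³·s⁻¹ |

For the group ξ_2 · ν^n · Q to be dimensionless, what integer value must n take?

Balance the L exponent: (2)·n from ν, plus (-1) + (3) = 2 from the rest, must sum to zero.
2n + 2 = 0, so n = -1.

-1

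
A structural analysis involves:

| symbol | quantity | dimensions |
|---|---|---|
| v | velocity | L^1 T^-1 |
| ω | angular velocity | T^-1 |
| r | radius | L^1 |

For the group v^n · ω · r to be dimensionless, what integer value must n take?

-1

Balance the L exponent: (1)·n from v, plus (0) + (1) = 1 from the rest, must sum to zero.
n + 1 = 0, so n = -1.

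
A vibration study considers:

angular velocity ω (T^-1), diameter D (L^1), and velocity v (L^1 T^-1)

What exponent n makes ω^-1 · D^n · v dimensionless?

-1

Balance the L exponent: (1)·n from D, plus −(0) + (1) = 1 from the rest, must sum to zero.
n + 1 = 0, so n = -1.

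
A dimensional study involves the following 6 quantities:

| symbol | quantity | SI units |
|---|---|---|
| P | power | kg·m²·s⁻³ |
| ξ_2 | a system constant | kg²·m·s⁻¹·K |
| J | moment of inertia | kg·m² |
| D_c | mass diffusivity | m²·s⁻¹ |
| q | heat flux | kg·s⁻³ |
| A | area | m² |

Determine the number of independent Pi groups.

There are 6 variables and 4 base dimensions (M, L, T, Θ).
The dimension matrix has rank 4.
Independent dimensionless groups: 6 − 4 = 2.

2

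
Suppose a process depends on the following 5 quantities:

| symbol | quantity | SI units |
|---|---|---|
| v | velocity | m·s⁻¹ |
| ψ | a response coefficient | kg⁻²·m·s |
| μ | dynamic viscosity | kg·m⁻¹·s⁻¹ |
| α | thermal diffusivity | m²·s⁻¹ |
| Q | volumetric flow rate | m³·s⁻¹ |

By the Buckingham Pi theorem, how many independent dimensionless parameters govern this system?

There are 5 variables and 3 base dimensions (M, L, T).
The dimension matrix has rank 3.
Independent dimensionless groups: 5 − 3 = 2.

2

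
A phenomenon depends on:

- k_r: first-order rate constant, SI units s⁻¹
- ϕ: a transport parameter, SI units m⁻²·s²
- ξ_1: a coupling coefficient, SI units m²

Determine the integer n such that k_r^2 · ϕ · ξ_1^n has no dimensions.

1

Balance the L exponent: (2)·n from ξ_1, plus 2·(0) + (-2) = -2 from the rest, must sum to zero.
2n − 2 = 0, so n = 1.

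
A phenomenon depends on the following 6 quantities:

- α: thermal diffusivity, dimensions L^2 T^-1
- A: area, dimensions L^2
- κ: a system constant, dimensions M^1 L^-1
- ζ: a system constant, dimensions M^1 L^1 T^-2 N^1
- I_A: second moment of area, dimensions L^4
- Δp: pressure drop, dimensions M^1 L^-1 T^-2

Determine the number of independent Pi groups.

There are 6 variables and 4 base dimensions (M, L, T, N).
The dimension matrix has rank 4.
Independent dimensionless groups: 6 − 4 = 2.

2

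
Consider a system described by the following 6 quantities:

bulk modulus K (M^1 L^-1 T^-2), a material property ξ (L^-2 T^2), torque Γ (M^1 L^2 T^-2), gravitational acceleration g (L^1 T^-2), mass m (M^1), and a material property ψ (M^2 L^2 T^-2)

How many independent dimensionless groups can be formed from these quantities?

3

There are 6 variables and 3 base dimensions (M, L, T).
The dimension matrix has rank 3.
Independent dimensionless groups: 6 − 3 = 3.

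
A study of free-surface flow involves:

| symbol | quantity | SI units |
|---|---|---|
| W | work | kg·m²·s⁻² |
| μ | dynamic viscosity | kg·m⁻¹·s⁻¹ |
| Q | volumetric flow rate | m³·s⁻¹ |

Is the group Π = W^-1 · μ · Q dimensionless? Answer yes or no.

yes

Sum the exponent of each base dimension across the product:
  M: −[W]_M + [μ]_M + [Q]_M = −(1) + (1) + (0) = 0
  L: −[W]_L + [μ]_L + [Q]_L = −(2) + (-1) + (3) = 0
  T: −[W]_T + [μ]_T + [Q]_T = −(-2) + (-1) + (-1) = 0
All base exponents vanish — dimensionless.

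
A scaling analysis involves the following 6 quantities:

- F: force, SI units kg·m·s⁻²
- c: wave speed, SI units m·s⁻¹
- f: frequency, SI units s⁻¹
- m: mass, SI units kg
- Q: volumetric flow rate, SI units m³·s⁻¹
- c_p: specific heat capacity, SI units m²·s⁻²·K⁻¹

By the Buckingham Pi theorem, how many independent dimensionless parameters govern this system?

2

There are 6 variables and 4 base dimensions (M, L, T, Θ).
The dimension matrix has rank 4.
Independent dimensionless groups: 6 − 4 = 2.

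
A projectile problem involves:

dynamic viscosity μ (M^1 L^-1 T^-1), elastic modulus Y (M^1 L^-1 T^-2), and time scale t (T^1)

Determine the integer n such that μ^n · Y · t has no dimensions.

Balance the M exponent: (1)·n from μ, plus (1) + (0) = 1 from the rest, must sum to zero.
n + 1 = 0, so n = -1.

-1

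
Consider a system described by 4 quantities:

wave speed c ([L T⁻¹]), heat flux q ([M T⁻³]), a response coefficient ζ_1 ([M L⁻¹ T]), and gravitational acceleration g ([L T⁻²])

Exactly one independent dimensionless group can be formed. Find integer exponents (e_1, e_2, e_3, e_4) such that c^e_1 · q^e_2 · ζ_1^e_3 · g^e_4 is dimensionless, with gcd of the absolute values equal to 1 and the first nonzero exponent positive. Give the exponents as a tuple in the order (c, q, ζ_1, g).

(2, 1, -1, -3)

M: e_1·(0) + e_2·(1) + e_3·(1) + e_4·(0) = 0
L: e_1·(1) + e_2·(0) + e_3·(-1) + e_4·(1) = 0
T: e_1·(-1) + e_2·(-3) + e_3·(1) + e_4·(-2) = 0
Solving this homogeneous linear system for the smallest-integer solution (first nonzero entry positive) gives (2, 1, -1, -3).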